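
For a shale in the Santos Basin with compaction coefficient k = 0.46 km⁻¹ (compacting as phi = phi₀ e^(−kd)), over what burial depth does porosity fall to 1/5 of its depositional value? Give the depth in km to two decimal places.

phi/phi₀ = 1/5 ⇒ exp(−k·d) = 1/5 ⇒ d = ln(5) / k
d = 1.6094 / 0.46 = 3.499 km

3.50 km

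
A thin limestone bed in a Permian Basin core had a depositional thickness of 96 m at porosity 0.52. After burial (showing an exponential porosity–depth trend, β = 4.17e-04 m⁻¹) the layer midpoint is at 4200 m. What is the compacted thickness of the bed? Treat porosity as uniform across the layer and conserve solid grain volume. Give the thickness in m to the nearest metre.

51 m

Working in km (1 km = 1000 m; β in km⁻¹ = β in m⁻¹ × 1000):
Porosity at 4.2 km: φ = 0.52·exp(−0.417×4.2) = 0.0902
Solid-volume conservation: h(1−φ) = h₀(1−φ₀) ⇒ h = h₀·(1−φ₀)/(1−φ)
h = 0.096 × (1 − 0.52)/(1 − 0.0902) = 0.096 × 0.5276 = 0.0507 km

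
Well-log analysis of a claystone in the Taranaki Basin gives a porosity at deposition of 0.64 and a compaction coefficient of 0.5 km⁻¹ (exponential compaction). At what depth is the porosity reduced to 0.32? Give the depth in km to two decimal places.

1.39 km

Invert Athy's law: z = ln(n₀/n) / β
z = ln(0.64/0.32) / 0.5 = ln(2) / 0.5 = 0.6931 / 0.5 = 1.386 km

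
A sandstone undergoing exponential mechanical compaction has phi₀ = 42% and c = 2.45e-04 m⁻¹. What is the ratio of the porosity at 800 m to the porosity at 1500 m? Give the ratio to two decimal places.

Working in km (1 km = 1000 m; c in km⁻¹ = c in m⁻¹ × 1000):
phi(Z₁)/phi(Z₂) = e^(−c·Z₁)/e^(−c·Z₂) = e^{c(Z₂−Z₁)}
= exp(0.245 × 0.7) = exp(0.1715) = 1.1871

1.19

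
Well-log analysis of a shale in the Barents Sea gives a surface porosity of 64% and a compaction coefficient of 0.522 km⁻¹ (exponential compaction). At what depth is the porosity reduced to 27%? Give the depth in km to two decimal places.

Invert Athy's law: Z = ln(n₀/n) / c
Z = ln(0.64/0.27) / 0.522 = ln(2.37) / 0.522 = 0.8630 / 0.522 = 1.653 km

1.65 km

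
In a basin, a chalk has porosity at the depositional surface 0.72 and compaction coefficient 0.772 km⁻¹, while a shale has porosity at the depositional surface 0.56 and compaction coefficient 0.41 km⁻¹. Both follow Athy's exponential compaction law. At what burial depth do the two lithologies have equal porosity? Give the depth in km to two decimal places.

0.69 km

Set φ₀ₐ e^(−kₐd) = φ₀ᵦ e^(−kᵦd) ⇒ ln(φ₀ₐ/φ₀ᵦ) = (kₐ − kᵦ)·d
d = ln(0.72/0.56) / (0.772 − 0.41) = 0.2513 / 0.362 = 0.694 km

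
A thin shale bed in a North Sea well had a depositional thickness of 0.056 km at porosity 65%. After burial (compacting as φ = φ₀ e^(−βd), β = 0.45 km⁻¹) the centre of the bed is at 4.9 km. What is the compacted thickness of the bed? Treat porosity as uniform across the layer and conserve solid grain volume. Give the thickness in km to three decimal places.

Porosity at 4.9 km: φ = 0.65·exp(−0.45×4.9) = 0.0717
Solid-volume conservation: h(1−φ) = h₀(1−φ₀) ⇒ h = h₀·(1−φ₀)/(1−φ)
h = 0.056 × (1 − 0.65)/(1 − 0.0717) = 0.056 × 0.3770 = 0.0211 km

0.021 km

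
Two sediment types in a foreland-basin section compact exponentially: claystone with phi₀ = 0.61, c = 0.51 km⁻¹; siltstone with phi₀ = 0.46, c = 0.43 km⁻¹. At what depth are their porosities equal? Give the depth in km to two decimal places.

3.53 km

Set phi₀ₐ e^(−cₐd) = phi₀ᵦ e^(−cᵦd) ⇒ ln(phi₀ₐ/phi₀ᵦ) = (cₐ − cᵦ)·d
d = ln(0.61/0.46) / (0.51 − 0.43) = 0.2822 / 0.08 = 3.528 km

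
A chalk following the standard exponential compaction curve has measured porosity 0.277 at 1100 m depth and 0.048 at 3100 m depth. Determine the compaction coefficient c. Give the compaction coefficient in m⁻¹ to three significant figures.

Working in km (1 km = 1000 m; c in km⁻¹ = c in m⁻¹ × 1000):
Athy: n(Z) = n₀ e^(−cZ) ⇒ n₁/n₂ = e^{c(Z₂−Z₁)} ⇒ c = ln(n₁/n₂)/(Z₂−Z₁)
c = ln(0.277/0.048) / (3.1 − 1.1) = ln(5.771) / 2 = 1.7528 / 2 = 0.8764 km⁻¹

0.000876 m⁻¹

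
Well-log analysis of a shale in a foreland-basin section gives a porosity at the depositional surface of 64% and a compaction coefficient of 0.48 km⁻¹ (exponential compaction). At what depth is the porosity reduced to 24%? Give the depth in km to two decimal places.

2.04 km

Invert Athy's law: z = ln(n₀/n) / c
z = ln(0.64/0.24) / 0.48 = ln(2.667) / 0.48 = 0.9808 / 0.48 = 2.043 km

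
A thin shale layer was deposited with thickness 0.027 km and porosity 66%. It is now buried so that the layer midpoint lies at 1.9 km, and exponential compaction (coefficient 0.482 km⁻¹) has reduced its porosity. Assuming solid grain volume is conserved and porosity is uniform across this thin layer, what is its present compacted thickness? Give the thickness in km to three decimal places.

0.012 km

Porosity at 1.9 km: n = 0.66·exp(−0.482×1.9) = 0.2641
Solid-volume conservation: h(1−n) = h₀(1−n₀) ⇒ h = h₀·(1−n₀)/(1−n)
h = 0.027 × (1 − 0.66)/(1 − 0.2641) = 0.027 × 0.4620 = 0.0125 km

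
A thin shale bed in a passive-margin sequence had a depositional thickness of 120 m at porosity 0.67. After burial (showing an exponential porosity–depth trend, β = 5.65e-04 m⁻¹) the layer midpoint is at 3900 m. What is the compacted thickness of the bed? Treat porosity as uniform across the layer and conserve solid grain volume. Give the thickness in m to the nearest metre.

Working in km (1 km = 1000 m; β in km⁻¹ = β in m⁻¹ × 1000):
Porosity at 3.9 km: phi = 0.67·exp(−0.565×3.9) = 0.0740
Solid-volume conservation: h(1−phi) = h₀(1−phi₀) ⇒ h = h₀·(1−phi₀)/(1−phi)
h = 0.12 × (1 − 0.67)/(1 − 0.0740) = 0.12 × 0.3564 = 0.0428 km

43 m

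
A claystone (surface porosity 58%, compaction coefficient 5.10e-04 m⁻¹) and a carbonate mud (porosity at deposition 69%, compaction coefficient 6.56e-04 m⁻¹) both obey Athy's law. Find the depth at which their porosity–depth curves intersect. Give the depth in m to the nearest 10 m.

1190 m

Working in km (1 km = 1000 m; k in km⁻¹ = k in m⁻¹ × 1000):
Set φ₀ₐ e^(−kₐd) = φ₀ᵦ e^(−kᵦd) ⇒ ln(φ₀ₐ/φ₀ᵦ) = (kₐ − kᵦ)·d
d = ln(0.58/0.69) / (0.51 − 0.656) = -0.1737 / -0.146 = 1.189 km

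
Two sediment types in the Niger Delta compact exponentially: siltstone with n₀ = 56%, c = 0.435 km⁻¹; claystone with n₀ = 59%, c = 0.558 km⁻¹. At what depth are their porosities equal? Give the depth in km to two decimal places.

Set n₀ₐ e^(−cₐZ) = n₀ᵦ e^(−cᵦZ) ⇒ ln(n₀ₐ/n₀ᵦ) = (cₐ − cᵦ)·Z
Z = ln(0.56/0.59) / (0.435 − 0.558) = -0.0522 / -0.123 = 0.424 km

0.42 km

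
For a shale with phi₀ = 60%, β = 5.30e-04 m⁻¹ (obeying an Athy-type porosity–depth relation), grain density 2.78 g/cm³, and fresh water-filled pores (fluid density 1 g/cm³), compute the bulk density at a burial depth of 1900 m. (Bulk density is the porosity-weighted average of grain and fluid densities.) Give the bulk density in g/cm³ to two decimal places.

Working in km (1 km = 1000 m; β in km⁻¹ = β in m⁻¹ × 1000):
Porosity at depth: phi = 0.6·exp(−0.53×1.9) = 0.6×0.3653 = 0.2192
Bulk density: ρ_b = (1−phi)ρ_g + phi·ρ_f = 0.7808×2.78 + 0.2192×1
       = 2.171 + 0.219 = 2.390 g/cm³

2.39 g/cm³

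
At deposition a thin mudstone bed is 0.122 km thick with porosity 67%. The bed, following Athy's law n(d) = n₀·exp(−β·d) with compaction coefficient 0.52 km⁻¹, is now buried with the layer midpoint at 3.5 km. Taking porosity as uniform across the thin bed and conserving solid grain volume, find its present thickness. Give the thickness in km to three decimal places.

0.045 km

Porosity at 3.5 km: n = 0.67·exp(−0.52×3.5) = 0.1086
Solid-volume conservation: h(1−n) = h₀(1−n₀) ⇒ h = h₀·(1−n₀)/(1−n)
h = 0.122 × (1 − 0.67)/(1 − 0.1086) = 0.122 × 0.3702 = 0.0452 km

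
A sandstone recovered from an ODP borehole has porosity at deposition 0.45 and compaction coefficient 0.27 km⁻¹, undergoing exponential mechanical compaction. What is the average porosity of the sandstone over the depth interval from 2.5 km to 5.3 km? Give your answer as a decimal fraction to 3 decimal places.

⟨phi⟩ = (1/(d₂−d₁)) ∫ phi₀ e^(−cd) dd = phi₀·(e^(−c·d₁) − e^(−c·d₂)) / (c·(d₂−d₁))
e^(−0.27×2.5) = 0.5092; e^(−0.27×5.3) = 0.2391
⟨phi⟩ = 0.45 × (0.5092 − 0.2391) / (0.27 × 2.8) = 0.45 × 0.3573 = 0.1608

0.161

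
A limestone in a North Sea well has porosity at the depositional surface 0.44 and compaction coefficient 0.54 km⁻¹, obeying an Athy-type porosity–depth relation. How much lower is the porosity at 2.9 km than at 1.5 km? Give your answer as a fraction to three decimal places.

φ(1.5) = 0.44·e^(−0.54×1.5) = 0.1957
φ(2.9) = 0.44·e^(−0.54×2.9) = 0.0919
Δφ = 0.1957 − 0.0919 = 0.1038

0.104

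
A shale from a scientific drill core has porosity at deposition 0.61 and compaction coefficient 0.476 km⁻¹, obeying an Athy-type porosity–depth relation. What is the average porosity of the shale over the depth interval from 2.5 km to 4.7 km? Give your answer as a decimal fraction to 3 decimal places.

0.115

⟨φ⟩ = (1/(z₂−z₁)) ∫ φ₀ e^(−cz) dz = φ₀·(e^(−c·z₁) − e^(−c·z₂)) / (c·(z₂−z₁))
e^(−0.476×2.5) = 0.3042; e^(−0.476×4.7) = 0.1068
⟨φ⟩ = 0.61 × (0.3042 − 0.1068) / (0.476 × 2.2) = 0.61 × 0.1886 = 0.1150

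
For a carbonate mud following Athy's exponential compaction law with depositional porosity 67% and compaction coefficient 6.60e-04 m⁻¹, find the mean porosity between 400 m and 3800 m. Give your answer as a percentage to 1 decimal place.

Working in km (1 km = 1000 m; β in km⁻¹ = β in m⁻¹ × 1000):
⟨φ⟩ = (1/(Z₂−Z₁)) ∫ φ₀ e^(−βZ) dZ = φ₀·(e^(−β·Z₁) − e^(−β·Z₂)) / (β·(Z₂−Z₁))
e^(−0.66×0.4) = 0.7680; e^(−0.66×3.8) = 0.0814
⟨φ⟩ = 0.67 × (0.7680 − 0.0814) / (0.66 × 3.4) = 0.67 × 0.3059 = 0.2050

20.5%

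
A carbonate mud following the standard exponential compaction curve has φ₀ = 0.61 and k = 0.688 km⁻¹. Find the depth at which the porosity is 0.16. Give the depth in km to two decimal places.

Invert Athy's law: z = ln(φ₀/φ) / k
z = ln(0.61/0.16) / 0.688 = ln(3.812) / 0.688 = 1.3383 / 0.688 = 1.945 km

1.95 km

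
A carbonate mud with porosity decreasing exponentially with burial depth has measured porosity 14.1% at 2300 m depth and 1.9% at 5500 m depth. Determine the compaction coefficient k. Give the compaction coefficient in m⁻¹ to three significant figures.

Working in km (1 km = 1000 m; k in km⁻¹ = k in m⁻¹ × 1000):
Athy: n(d) = n₀ e^(−kd) ⇒ n₁/n₂ = e^{k(d₂−d₁)} ⇒ k = ln(n₁/n₂)/(d₂−d₁)
k = ln(0.141/0.019) / (5.5 − 2.3) = ln(7.421) / 3.2 = 2.0043 / 3.2 = 0.6264 km⁻¹

0.000626 m⁻¹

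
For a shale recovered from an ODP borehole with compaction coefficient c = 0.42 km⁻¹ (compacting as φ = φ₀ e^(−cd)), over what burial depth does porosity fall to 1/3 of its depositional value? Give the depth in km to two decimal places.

φ/φ₀ = 1/3 ⇒ exp(−c·d) = 1/3 ⇒ d = ln(3) / c
d = 1.0986 / 0.42 = 2.616 km

2.62 km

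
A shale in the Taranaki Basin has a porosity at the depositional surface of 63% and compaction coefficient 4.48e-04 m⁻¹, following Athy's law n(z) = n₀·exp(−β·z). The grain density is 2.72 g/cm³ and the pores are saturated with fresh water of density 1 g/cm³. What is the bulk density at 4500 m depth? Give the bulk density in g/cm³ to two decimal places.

Working in km (1 km = 1000 m; β in km⁻¹ = β in m⁻¹ × 1000):
Porosity at depth: n = 0.63·exp(−0.448×4.5) = 0.63×0.1332 = 0.0839
Bulk density: ρ_b = (1−n)ρ_g + n·ρ_f = 0.9161×2.72 + 0.0839×1
       = 2.492 + 0.084 = 2.576 g/cm³

2.58 g/cm³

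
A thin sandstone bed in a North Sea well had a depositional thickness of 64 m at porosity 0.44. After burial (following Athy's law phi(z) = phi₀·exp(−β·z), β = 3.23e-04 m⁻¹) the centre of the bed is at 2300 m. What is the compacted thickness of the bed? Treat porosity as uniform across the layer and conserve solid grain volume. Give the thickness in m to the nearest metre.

45 m

Working in km (1 km = 1000 m; β in km⁻¹ = β in m⁻¹ × 1000):
Porosity at 2.3 km: phi = 0.44·exp(−0.323×2.3) = 0.2093
Solid-volume conservation: h(1−phi) = h₀(1−phi₀) ⇒ h = h₀·(1−phi₀)/(1−phi)
h = 0.064 × (1 − 0.44)/(1 − 0.2093) = 0.064 × 0.7083 = 0.0453 km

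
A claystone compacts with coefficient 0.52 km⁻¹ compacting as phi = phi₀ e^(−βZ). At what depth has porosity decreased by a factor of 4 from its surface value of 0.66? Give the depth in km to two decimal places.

phi/phi₀ = 1/4 ⇒ exp(−β·Z) = 1/4 ⇒ Z = ln(4) / β
Z = 1.3863 / 0.52 = 2.666 km

2.67 km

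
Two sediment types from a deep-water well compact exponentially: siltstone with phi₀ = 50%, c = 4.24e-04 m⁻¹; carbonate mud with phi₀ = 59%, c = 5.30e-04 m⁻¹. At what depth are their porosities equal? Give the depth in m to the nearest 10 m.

1560 m

Working in km (1 km = 1000 m; c in km⁻¹ = c in m⁻¹ × 1000):
Set phi₀ₐ e^(−cₐd) = phi₀ᵦ e^(−cᵦd) ⇒ ln(phi₀ₐ/phi₀ᵦ) = (cₐ − cᵦ)·d
d = ln(0.5/0.59) / (0.424 − 0.53) = -0.1655 / -0.106 = 1.561 km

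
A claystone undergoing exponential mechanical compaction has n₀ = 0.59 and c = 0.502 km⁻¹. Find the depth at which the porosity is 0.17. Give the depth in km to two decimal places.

2.48 km

Invert Athy's law: Z = ln(n₀/n) / c
Z = ln(0.59/0.17) / 0.502 = ln(3.471) / 0.502 = 1.2443 / 0.502 = 2.479 km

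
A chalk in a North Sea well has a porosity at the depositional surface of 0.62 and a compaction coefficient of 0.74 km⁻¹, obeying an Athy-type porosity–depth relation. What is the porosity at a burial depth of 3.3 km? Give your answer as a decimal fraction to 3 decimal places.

n = n₀·exp(−β·Z) = 0.62 × exp(−0.74 × 3.3) = 0.62 × exp(−2.442)
  = 0.62 × 0.0870 = 0.0539

0.054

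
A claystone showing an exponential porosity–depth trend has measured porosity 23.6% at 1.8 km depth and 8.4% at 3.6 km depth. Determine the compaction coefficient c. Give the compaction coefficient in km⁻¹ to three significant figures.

Athy: n(z) = n₀ e^(−cz) ⇒ n₁/n₂ = e^{c(z₂−z₁)} ⇒ c = ln(n₁/n₂)/(z₂−z₁)
c = ln(0.236/0.084) / (3.6 − 1.8) = ln(2.81) / 1.8 = 1.0330 / 1.8 = 0.5739 km⁻¹

0.574 km⁻¹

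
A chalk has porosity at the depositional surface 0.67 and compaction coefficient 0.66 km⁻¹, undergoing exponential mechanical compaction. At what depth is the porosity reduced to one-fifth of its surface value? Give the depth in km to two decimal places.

2.44 km

φ/φ₀ = 1/5 ⇒ exp(−c·z) = 1/5 ⇒ z = ln(5) / c
z = 1.6094 / 0.66 = 2.439 km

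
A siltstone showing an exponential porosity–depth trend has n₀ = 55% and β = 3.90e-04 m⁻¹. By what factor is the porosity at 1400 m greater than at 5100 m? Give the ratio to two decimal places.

4.23

Working in km (1 km = 1000 m; β in km⁻¹ = β in m⁻¹ × 1000):
n(Z₁)/n(Z₂) = e^(−β·Z₁)/e^(−β·Z₂) = e^{β(Z₂−Z₁)}
= exp(0.39 × 3.7) = exp(1.443) = 4.2334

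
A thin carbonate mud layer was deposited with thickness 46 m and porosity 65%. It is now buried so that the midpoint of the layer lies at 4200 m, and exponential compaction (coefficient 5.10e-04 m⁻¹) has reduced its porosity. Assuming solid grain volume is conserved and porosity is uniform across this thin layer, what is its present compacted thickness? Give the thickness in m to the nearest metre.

Working in km (1 km = 1000 m; β in km⁻¹ = β in m⁻¹ × 1000):
Porosity at 4.2 km: φ = 0.65·exp(−0.51×4.2) = 0.0763
Solid-volume conservation: h(1−φ) = h₀(1−φ₀) ⇒ h = h₀·(1−φ₀)/(1−φ)
h = 0.046 × (1 − 0.65)/(1 − 0.0763) = 0.046 × 0.3789 = 0.0174 km

17 m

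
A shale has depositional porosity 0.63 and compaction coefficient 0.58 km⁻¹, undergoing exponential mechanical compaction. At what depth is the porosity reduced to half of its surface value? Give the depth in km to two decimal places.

n/n₀ = 1/2 ⇒ exp(−k·Z) = 1/2 ⇒ Z = ln(2) / k
Z = 0.6931 / 0.58 = 1.195 km

1.20 km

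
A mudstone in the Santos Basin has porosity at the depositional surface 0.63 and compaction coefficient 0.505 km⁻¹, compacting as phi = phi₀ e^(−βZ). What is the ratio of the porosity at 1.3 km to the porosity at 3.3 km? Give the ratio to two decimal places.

2.75

phi(Z₁)/phi(Z₂) = e^(−β·Z₁)/e^(−β·Z₂) = e^{β(Z₂−Z₁)}
= exp(0.505 × 2) = exp(1.01) = 2.7456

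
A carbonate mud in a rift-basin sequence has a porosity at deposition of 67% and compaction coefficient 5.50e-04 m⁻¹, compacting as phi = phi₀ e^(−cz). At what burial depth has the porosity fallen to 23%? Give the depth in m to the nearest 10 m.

1940 m

Working in km (1 km = 1000 m; c in km⁻¹ = c in m⁻¹ × 1000):
Invert Athy's law: z = ln(phi₀/phi) / c
z = ln(0.67/0.23) / 0.55 = ln(2.913) / 0.55 = 1.0692 / 0.55 = 1.944 km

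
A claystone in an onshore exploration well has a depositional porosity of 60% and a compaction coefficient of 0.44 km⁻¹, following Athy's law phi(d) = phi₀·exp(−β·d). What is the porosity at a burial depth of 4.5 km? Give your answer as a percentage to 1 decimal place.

phi = phi₀·exp(−β·d) = 0.6 × exp(−0.44 × 4.5) = 0.6 × exp(−1.98)
  = 0.6 × 0.1381 = 0.0828

8.3%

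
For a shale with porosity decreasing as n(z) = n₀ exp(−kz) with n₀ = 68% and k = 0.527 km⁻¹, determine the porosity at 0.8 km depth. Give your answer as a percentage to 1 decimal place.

44.6%

n = n₀·exp(−k·z) = 0.68 × exp(−0.527 × 0.8) = 0.68 × exp(−0.4216)
  = 0.68 × 0.6560 = 0.4461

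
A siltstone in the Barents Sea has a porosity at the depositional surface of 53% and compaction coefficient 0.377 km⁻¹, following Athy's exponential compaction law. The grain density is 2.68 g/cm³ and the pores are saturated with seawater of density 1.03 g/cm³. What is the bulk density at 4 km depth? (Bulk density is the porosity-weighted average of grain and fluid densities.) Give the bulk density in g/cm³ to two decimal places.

Porosity at depth: n = 0.53·exp(−0.377×4) = 0.53×0.2214 = 0.1173
Bulk density: ρ_b = (1−n)ρ_g + n·ρ_f = 0.8827×2.68 + 0.1173×1.03
       = 2.366 + 0.121 = 2.486 g/cm³

2.49 g/cm³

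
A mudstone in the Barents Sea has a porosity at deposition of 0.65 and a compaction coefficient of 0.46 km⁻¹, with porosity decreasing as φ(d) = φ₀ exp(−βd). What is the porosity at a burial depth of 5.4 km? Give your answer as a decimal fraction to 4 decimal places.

φ = φ₀·exp(−β·d) = 0.65 × exp(−0.46 × 5.4) = 0.65 × exp(−2.484)
  = 0.65 × 0.0834 = 0.0542

0.0542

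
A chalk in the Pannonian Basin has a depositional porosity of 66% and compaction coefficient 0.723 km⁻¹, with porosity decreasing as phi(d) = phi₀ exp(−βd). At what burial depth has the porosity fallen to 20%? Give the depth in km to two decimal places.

Invert Athy's law: d = ln(phi₀/phi) / β
d = ln(0.66/0.2) / 0.723 = ln(3.3) / 0.723 = 1.1939 / 0.723 = 1.651 km

1.65 km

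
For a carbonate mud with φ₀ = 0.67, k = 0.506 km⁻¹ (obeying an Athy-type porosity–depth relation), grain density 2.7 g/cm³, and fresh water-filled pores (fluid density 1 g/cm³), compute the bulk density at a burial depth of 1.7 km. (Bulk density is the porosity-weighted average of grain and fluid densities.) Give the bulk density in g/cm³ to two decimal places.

Porosity at depth: φ = 0.67·exp(−0.506×1.7) = 0.67×0.4231 = 0.2835
Bulk density: ρ_b = (1−φ)ρ_g + φ·ρ_f = 0.7165×2.7 + 0.2835×1
       = 1.935 + 0.283 = 2.218 g/cm³

2.22 g/cm³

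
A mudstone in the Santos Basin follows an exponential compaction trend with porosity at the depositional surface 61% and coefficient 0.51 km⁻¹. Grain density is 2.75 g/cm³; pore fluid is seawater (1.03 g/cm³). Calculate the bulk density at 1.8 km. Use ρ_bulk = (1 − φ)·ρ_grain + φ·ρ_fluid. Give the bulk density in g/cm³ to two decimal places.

2.33 g/cm³

Porosity at depth: n = 0.61·exp(−0.51×1.8) = 0.61×0.3993 = 0.2436
Bulk density: ρ_b = (1−n)ρ_g + n·ρ_f = 0.7564×2.75 + 0.2436×1.03
       = 2.080 + 0.251 = 2.331 g/cm³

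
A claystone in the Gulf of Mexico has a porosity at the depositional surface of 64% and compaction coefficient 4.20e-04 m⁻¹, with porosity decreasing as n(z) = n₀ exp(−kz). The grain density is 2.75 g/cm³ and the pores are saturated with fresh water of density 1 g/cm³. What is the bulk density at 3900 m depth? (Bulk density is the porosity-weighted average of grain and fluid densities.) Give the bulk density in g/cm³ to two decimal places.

2.53 g/cm³

Working in km (1 km = 1000 m; k in km⁻¹ = k in m⁻¹ × 1000):
Porosity at depth: n = 0.64·exp(−0.42×3.9) = 0.64×0.1944 = 0.1244
Bulk density: ρ_b = (1−n)ρ_g + n·ρ_f = 0.8756×2.75 + 0.1244×1
       = 2.408 + 0.124 = 2.532 g/cm³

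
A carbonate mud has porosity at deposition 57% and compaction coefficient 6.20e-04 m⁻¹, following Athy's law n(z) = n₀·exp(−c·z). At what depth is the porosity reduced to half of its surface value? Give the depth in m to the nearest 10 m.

1120 m

Working in km (1 km = 1000 m; c in km⁻¹ = c in m⁻¹ × 1000):
n/n₀ = 1/2 ⇒ exp(−c·z) = 1/2 ⇒ z = ln(2) / c
z = 0.6931 / 0.62 = 1.118 km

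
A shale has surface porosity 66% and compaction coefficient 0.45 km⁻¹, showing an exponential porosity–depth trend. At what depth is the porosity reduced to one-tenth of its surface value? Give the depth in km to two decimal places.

φ/φ₀ = 1/10 ⇒ exp(−k·Z) = 1/10 ⇒ Z = ln(10) / k
Z = 2.3026 / 0.45 = 5.117 km

5.12 km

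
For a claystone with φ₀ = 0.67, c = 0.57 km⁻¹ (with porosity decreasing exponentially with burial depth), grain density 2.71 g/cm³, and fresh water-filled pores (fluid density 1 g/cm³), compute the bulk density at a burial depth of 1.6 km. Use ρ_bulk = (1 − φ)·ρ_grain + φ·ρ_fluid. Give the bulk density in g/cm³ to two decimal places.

2.25 g/cm³

Porosity at depth: φ = 0.67·exp(−0.57×1.6) = 0.67×0.4017 = 0.2692
Bulk density: ρ_b = (1−φ)ρ_g + φ·ρ_f = 0.7308×2.71 + 0.2692×1
       = 1.981 + 0.269 = 2.250 g/cm³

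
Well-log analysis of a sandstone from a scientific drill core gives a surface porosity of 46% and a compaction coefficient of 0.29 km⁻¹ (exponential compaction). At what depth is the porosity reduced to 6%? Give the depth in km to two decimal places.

Invert Athy's law: d = ln(phi₀/phi) / β
d = ln(0.46/0.06) / 0.29 = ln(7.667) / 0.29 = 2.0369 / 0.29 = 7.024 km

7.02 km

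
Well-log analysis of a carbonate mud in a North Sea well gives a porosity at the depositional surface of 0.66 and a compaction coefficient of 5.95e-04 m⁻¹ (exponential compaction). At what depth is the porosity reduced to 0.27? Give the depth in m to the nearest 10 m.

1500 m

Working in km (1 km = 1000 m; c in km⁻¹ = c in m⁻¹ × 1000):
Invert Athy's law: Z = ln(phi₀/phi) / c
Z = ln(0.66/0.27) / 0.595 = ln(2.444) / 0.595 = 0.8938 / 0.595 = 1.502 km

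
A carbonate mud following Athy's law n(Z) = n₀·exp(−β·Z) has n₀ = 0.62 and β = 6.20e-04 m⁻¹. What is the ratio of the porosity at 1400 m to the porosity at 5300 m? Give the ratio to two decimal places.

11.22

Working in km (1 km = 1000 m; β in km⁻¹ = β in m⁻¹ × 1000):
n(Z₁)/n(Z₂) = e^(−β·Z₁)/e^(−β·Z₂) = e^{β(Z₂−Z₁)}
= exp(0.62 × 3.9) = exp(2.418) = 11.2234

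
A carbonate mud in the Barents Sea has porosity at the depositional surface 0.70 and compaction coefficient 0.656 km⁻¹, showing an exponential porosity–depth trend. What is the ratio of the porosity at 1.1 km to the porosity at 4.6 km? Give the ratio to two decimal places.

φ(Z₁)/φ(Z₂) = e^(−k·Z₁)/e^(−k·Z₂) = e^{k(Z₂−Z₁)}
= exp(0.656 × 3.5) = exp(2.296) = 9.9344

9.93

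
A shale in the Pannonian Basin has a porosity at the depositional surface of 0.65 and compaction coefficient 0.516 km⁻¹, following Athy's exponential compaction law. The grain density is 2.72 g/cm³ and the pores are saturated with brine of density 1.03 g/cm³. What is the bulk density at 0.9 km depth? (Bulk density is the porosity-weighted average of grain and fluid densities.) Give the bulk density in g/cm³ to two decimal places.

2.03 g/cm³

Porosity at depth: phi = 0.65·exp(−0.516×0.9) = 0.65×0.6285 = 0.4085
Bulk density: ρ_b = (1−phi)ρ_g + phi·ρ_f = 0.5915×2.72 + 0.4085×1.03
       = 1.609 + 0.421 = 2.030 g/cm³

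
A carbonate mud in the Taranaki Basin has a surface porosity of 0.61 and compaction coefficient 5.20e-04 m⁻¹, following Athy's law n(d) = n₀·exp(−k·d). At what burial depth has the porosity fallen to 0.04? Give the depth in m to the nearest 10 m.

Working in km (1 km = 1000 m; k in km⁻¹ = k in m⁻¹ × 1000):
Invert Athy's law: d = ln(n₀/n) / k
d = ln(0.61/0.04) / 0.52 = ln(15.25) / 0.52 = 2.7246 / 0.52 = 5.240 km

5240 m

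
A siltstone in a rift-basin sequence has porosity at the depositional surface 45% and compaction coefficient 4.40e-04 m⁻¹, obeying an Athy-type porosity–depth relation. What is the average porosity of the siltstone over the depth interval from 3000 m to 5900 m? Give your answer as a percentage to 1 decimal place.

6.8%

Working in km (1 km = 1000 m; β in km⁻¹ = β in m⁻¹ × 1000):
⟨phi⟩ = (1/(d₂−d₁)) ∫ phi₀ e^(−βd) dd = phi₀·(e^(−β·d₁) − e^(−β·d₂)) / (β·(d₂−d₁))
e^(−0.44×3) = 0.2671; e^(−0.44×5.9) = 0.0746
⟨phi⟩ = 0.45 × (0.2671 − 0.0746) / (0.44 × 2.9) = 0.45 × 0.1509 = 0.0679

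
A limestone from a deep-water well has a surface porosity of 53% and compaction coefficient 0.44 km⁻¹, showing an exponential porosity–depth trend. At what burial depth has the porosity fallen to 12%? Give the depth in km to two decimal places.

Invert Athy's law: Z = ln(φ₀/φ) / k
Z = ln(0.53/0.12) / 0.44 = ln(4.417) / 0.44 = 1.4854 / 0.44 = 3.376 km

3.38 km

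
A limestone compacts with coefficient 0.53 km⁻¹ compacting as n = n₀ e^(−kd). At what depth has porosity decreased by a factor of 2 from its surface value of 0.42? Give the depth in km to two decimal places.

n/n₀ = 1/2 ⇒ exp(−k·d) = 1/2 ⇒ d = ln(2) / k
d = 0.6931 / 0.53 = 1.308 km

1.31 km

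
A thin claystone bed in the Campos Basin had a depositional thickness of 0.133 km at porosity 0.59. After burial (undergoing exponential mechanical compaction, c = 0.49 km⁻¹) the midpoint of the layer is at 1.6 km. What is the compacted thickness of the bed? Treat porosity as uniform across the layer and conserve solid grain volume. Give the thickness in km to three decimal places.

0.075 km

Porosity at 1.6 km: n = 0.59·exp(−0.49×1.6) = 0.2694
Solid-volume conservation: h(1−n) = h₀(1−n₀) ⇒ h = h₀·(1−n₀)/(1−n)
h = 0.133 × (1 − 0.59)/(1 − 0.2694) = 0.133 × 0.5612 = 0.0746 km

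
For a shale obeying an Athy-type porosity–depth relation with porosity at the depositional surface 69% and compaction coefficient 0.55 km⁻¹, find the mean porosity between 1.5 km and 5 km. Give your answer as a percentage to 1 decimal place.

13.4%

⟨φ⟩ = (1/(d₂−d₁)) ∫ φ₀ e^(−kd) dd = φ₀·(e^(−k·d₁) − e^(−k·d₂)) / (k·(d₂−d₁))
e^(−0.55×1.5) = 0.4382; e^(−0.55×5) = 0.0639
⟨φ⟩ = 0.69 × (0.4382 − 0.0639) / (0.55 × 3.5) = 0.69 × 0.1944 = 0.1342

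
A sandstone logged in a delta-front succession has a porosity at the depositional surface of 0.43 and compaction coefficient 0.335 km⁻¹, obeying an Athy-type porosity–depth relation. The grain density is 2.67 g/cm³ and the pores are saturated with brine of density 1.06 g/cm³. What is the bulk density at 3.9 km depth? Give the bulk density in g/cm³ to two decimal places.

2.48 g/cm³

Porosity at depth: φ = 0.43·exp(−0.335×3.9) = 0.43×0.2708 = 0.1164
Bulk density: ρ_b = (1−φ)ρ_g + φ·ρ_f = 0.8836×2.67 + 0.1164×1.06
       = 2.359 + 0.123 = 2.483 g/cm³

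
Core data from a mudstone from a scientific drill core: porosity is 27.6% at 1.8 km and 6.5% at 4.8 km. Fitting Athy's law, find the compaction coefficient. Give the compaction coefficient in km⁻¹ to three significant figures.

0.482 km⁻¹

Athy: φ(z) = φ₀ e^(−βz) ⇒ φ₁/φ₂ = e^{β(z₂−z₁)} ⇒ β = ln(φ₁/φ₂)/(z₂−z₁)
β = ln(0.276/0.065) / (4.8 − 1.8) = ln(4.246) / 3 = 1.4460 / 3 = 0.482 km⁻¹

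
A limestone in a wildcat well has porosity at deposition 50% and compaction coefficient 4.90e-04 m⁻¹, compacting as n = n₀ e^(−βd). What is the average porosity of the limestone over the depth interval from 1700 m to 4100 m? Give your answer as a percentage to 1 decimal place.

12.8%

Working in km (1 km = 1000 m; β in km⁻¹ = β in m⁻¹ × 1000):
⟨n⟩ = (1/(d₂−d₁)) ∫ n₀ e^(−βd) dd = n₀·(e^(−β·d₁) − e^(−β·d₂)) / (β·(d₂−d₁))
e^(−0.49×1.7) = 0.4347; e^(−0.49×4.1) = 0.1341
⟨n⟩ = 0.5 × (0.4347 − 0.1341) / (0.49 × 2.4) = 0.5 × 0.2556 = 0.1278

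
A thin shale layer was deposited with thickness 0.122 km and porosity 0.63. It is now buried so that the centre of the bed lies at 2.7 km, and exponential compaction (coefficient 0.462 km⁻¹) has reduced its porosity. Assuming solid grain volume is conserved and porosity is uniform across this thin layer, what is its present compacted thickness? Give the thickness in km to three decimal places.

Porosity at 2.7 km: phi = 0.63·exp(−0.462×2.7) = 0.1810
Solid-volume conservation: h(1−phi) = h₀(1−phi₀) ⇒ h = h₀·(1−phi₀)/(1−phi)
h = 0.122 × (1 − 0.63)/(1 − 0.1810) = 0.122 × 0.4518 = 0.0551 km

0.055 km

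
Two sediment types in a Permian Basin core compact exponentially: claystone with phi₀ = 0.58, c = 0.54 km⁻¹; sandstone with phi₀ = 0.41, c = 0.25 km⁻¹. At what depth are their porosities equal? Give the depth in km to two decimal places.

1.20 km

Set phi₀ₐ e^(−cₐz) = phi₀ᵦ e^(−cᵦz) ⇒ ln(phi₀ₐ/phi₀ᵦ) = (cₐ − cᵦ)·z
z = ln(0.58/0.41) / (0.54 − 0.25) = 0.3469 / 0.29 = 1.196 km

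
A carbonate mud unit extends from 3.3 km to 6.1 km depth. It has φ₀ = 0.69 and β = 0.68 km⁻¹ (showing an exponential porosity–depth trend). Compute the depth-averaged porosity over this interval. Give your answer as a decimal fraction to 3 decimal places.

⟨φ⟩ = (1/(d₂−d₁)) ∫ φ₀ e^(−βd) dd = φ₀·(e^(−β·d₁) − e^(−β·d₂)) / (β·(d₂−d₁))
e^(−0.68×3.3) = 0.1060; e^(−0.68×6.1) = 0.0158
⟨φ⟩ = 0.69 × (0.1060 − 0.0158) / (0.68 × 2.8) = 0.69 × 0.0474 = 0.0327

0.033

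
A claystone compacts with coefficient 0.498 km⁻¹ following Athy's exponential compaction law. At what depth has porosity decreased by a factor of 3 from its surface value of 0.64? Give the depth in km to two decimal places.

phi/phi₀ = 1/3 ⇒ exp(−β·d) = 1/3 ⇒ d = ln(3) / β
d = 1.0986 / 0.498 = 2.206 km

2.21 km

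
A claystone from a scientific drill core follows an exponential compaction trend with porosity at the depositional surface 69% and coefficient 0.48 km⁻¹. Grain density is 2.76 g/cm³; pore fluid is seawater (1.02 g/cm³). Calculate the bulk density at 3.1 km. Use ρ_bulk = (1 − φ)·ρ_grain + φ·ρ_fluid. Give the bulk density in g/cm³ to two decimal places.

Porosity at depth: φ = 0.69·exp(−0.48×3.1) = 0.69×0.2258 = 0.1558
Bulk density: ρ_b = (1−φ)ρ_g + φ·ρ_f = 0.8442×2.76 + 0.1558×1.02
       = 2.330 + 0.159 = 2.489 g/cm³

2.49 g/cm³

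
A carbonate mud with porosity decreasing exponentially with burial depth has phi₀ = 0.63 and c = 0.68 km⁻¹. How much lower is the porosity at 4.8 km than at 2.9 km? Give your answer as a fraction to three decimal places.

0.064

phi(2.9) = 0.63·e^(−0.68×2.9) = 0.0877
phi(4.8) = 0.63·e^(−0.68×4.8) = 0.0241
Δphi = 0.0877 − 0.0241 = 0.0636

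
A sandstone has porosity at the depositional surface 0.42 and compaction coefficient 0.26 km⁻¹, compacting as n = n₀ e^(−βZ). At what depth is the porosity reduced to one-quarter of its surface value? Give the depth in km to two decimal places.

n/n₀ = 1/4 ⇒ exp(−β·Z) = 1/4 ⇒ Z = ln(4) / β
Z = 1.3863 / 0.26 = 5.332 km

5.33 km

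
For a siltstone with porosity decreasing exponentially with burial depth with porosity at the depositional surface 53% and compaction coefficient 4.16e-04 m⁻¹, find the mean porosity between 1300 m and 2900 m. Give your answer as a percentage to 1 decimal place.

Working in km (1 km = 1000 m; β in km⁻¹ = β in m⁻¹ × 1000):
⟨φ⟩ = (1/(z₂−z₁)) ∫ φ₀ e^(−βz) dz = φ₀·(e^(−β·z₁) − e^(−β·z₂)) / (β·(z₂−z₁))
e^(−0.416×1.3) = 0.5823; e^(−0.416×2.9) = 0.2993
⟨φ⟩ = 0.53 × (0.5823 − 0.2993) / (0.416 × 1.6) = 0.53 × 0.4252 = 0.2254

22.5%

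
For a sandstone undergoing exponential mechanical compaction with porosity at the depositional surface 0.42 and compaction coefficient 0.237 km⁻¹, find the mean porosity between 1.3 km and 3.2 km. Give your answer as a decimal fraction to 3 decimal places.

⟨phi⟩ = (1/(Z₂−Z₁)) ∫ phi₀ e^(−βZ) dZ = phi₀·(e^(−β·Z₁) − e^(−β·Z₂)) / (β·(Z₂−Z₁))
e^(−0.237×1.3) = 0.7348; e^(−0.237×3.2) = 0.4684
⟨phi⟩ = 0.42 × (0.7348 − 0.4684) / (0.237 × 1.9) = 0.42 × 0.5917 = 0.2485

0.248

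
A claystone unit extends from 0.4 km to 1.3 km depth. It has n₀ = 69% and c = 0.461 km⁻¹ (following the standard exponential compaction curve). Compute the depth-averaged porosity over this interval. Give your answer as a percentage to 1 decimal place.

47.0%

⟨n⟩ = (1/(Z₂−Z₁)) ∫ n₀ e^(−cZ) dZ = n₀·(e^(−c·Z₁) − e^(−c·Z₂)) / (c·(Z₂−Z₁))
e^(−0.461×0.4) = 0.8316; e^(−0.461×1.3) = 0.5492
⟨n⟩ = 0.69 × (0.8316 − 0.5492) / (0.461 × 0.9) = 0.69 × 0.6807 = 0.4697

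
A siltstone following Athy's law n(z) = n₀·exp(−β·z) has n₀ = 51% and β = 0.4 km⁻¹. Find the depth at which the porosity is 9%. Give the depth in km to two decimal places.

4.34 km

Invert Athy's law: z = ln(n₀/n) / β
z = ln(0.51/0.09) / 0.4 = ln(5.667) / 0.4 = 1.7346 / 0.4 = 4.337 km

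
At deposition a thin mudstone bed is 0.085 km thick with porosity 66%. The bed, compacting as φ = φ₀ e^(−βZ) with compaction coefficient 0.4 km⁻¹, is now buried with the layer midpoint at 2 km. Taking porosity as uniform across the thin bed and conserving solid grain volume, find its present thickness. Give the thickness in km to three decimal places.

0.041 km

Porosity at 2 km: φ = 0.66·exp(−0.4×2) = 0.2966
Solid-volume conservation: h(1−φ) = h₀(1−φ₀) ⇒ h = h₀·(1−φ₀)/(1−φ)
h = 0.085 × (1 − 0.66)/(1 − 0.2966) = 0.085 × 0.4833 = 0.0411 km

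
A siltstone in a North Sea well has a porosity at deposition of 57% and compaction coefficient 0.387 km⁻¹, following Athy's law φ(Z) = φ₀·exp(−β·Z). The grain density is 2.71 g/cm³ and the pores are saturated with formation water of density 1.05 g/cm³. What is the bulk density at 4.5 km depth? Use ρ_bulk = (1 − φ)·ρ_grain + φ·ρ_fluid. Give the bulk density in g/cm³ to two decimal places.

2.54 g/cm³

Porosity at depth: φ = 0.57·exp(−0.387×4.5) = 0.57×0.1753 = 0.0999
Bulk density: ρ_b = (1−φ)ρ_g + φ·ρ_f = 0.9001×2.71 + 0.0999×1.05
       = 2.439 + 0.105 = 2.544 g/cm³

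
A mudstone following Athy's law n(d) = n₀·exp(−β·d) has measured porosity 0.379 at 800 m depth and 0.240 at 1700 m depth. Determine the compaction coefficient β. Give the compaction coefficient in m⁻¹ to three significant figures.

0.000508 m⁻¹

Working in km (1 km = 1000 m; β in km⁻¹ = β in m⁻¹ × 1000):
Athy: n(d) = n₀ e^(−βd) ⇒ n₁/n₂ = e^{β(d₂−d₁)} ⇒ β = ln(n₁/n₂)/(d₂−d₁)
β = ln(0.379/0.24) / (1.7 − 0.8) = ln(1.579) / 0.9 = 0.4569 / 0.9 = 0.5077 km⁻¹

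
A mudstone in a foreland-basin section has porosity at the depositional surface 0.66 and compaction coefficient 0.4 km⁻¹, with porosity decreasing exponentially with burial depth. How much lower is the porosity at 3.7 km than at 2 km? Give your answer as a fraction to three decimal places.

0.146

phi(2) = 0.66·e^(−0.4×2) = 0.2966
phi(3.7) = 0.66·e^(−0.4×3.7) = 0.1502
Δphi = 0.2966 − 0.1502 = 0.1463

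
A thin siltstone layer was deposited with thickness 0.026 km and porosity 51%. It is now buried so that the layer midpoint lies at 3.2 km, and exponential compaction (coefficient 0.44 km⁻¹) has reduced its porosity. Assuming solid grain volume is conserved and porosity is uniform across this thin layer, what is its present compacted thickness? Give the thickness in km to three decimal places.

Porosity at 3.2 km: n = 0.51·exp(−0.44×3.2) = 0.1248
Solid-volume conservation: h(1−n) = h₀(1−n₀) ⇒ h = h₀·(1−n₀)/(1−n)
h = 0.026 × (1 − 0.51)/(1 − 0.1248) = 0.026 × 0.5598 = 0.0146 km

0.015 km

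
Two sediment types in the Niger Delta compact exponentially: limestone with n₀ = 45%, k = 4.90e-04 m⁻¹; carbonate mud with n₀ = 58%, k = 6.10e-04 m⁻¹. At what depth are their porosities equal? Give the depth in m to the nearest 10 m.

Working in km (1 km = 1000 m; k in km⁻¹ = k in m⁻¹ × 1000):
Set n₀ₐ e^(−kₐZ) = n₀ᵦ e^(−kᵦZ) ⇒ ln(n₀ₐ/n₀ᵦ) = (kₐ − kᵦ)·Z
Z = ln(0.45/0.58) / (0.49 − 0.61) = -0.2538 / -0.12 = 2.115 km

2110 m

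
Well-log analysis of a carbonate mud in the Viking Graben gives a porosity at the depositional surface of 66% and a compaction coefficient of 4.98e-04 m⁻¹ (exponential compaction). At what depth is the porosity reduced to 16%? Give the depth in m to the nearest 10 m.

2850 m

Working in km (1 km = 1000 m; c in km⁻¹ = c in m⁻¹ × 1000):
Invert Athy's law: d = ln(φ₀/φ) / c
d = ln(0.66/0.16) / 0.498 = ln(4.125) / 0.498 = 1.4171 / 0.498 = 2.846 km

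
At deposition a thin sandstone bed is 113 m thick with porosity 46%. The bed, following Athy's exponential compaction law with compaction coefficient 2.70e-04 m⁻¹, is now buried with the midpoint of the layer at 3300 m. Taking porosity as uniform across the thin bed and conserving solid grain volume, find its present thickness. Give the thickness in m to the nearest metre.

75 m

Working in km (1 km = 1000 m; k in km⁻¹ = k in m⁻¹ × 1000):
Porosity at 3.3 km: φ = 0.46·exp(−0.27×3.3) = 0.1887
Solid-volume conservation: h(1−φ) = h₀(1−φ₀) ⇒ h = h₀·(1−φ₀)/(1−φ)
h = 0.113 × (1 − 0.46)/(1 − 0.1887) = 0.113 × 0.6656 = 0.0752 km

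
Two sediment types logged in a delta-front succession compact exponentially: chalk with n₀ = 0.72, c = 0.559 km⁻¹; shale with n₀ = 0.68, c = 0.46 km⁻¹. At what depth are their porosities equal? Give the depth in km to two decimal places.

0.58 km

Set n₀ₐ e^(−cₐd) = n₀ᵦ e^(−cᵦd) ⇒ ln(n₀ₐ/n₀ᵦ) = (cₐ − cᵦ)·d
d = ln(0.72/0.68) / (0.559 − 0.46) = 0.0572 / 0.099 = 0.577 km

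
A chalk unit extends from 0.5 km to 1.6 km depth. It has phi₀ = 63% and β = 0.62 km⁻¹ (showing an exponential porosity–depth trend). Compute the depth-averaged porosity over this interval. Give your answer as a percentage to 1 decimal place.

33.5%

⟨phi⟩ = (1/(d₂−d₁)) ∫ phi₀ e^(−βd) dd = phi₀·(e^(−β·d₁) − e^(−β·d₂)) / (β·(d₂−d₁))
e^(−0.62×0.5) = 0.7334; e^(−0.62×1.6) = 0.3708
⟨phi⟩ = 0.63 × (0.7334 − 0.3708) / (0.62 × 1.1) = 0.63 × 0.5317 = 0.3350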